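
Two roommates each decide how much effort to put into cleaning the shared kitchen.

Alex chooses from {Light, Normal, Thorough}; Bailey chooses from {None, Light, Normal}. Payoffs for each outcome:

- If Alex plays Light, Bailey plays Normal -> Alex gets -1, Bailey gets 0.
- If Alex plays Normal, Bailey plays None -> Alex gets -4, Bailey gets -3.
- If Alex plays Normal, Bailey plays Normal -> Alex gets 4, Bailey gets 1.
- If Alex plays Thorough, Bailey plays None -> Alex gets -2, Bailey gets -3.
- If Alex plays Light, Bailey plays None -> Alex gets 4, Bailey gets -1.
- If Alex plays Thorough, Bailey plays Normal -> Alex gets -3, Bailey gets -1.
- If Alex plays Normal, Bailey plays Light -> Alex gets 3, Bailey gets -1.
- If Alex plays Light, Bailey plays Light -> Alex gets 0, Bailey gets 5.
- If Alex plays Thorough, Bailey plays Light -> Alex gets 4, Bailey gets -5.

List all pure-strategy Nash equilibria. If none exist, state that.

Alex against None: payoffs 4, -4, -2 → best response Light.
Alex against Light: payoffs 0, 3, 4 → best response Thorough.
Alex against Normal: payoffs -1, 4, -3 → best response Normal.
Bailey against Light: payoffs -1, 5, 0 → best response Light.
Bailey against Normal: payoffs -3, -1, 1 → best response Normal.
Bailey against Thorough: payoffs -3, -5, -1 → best response Normal.
Mutual best responses: (Normal, Normal).

Pure NE: (Normal, Normal)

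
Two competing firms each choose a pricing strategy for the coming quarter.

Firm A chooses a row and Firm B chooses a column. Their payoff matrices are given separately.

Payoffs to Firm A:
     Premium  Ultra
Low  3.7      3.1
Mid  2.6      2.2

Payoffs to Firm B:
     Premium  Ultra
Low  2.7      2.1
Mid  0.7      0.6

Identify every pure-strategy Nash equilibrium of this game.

(Low, Premium): Firm A gets 3.7, best alternative 2.6; Firm B gets 2.7, best alternative 2.1. No profitable deviation — NE.
(Low, Ultra): Firm B can switch to Premium (2.1 → 2.7). Not NE.
(Mid, Premium): Firm A can switch to Low (2.6 → 3.7). Not NE.
(Mid, Ultra): Firm A can switch to Low (2.2 → 3.1). Not NE.

The unique pure-strategy Nash equilibrium is (Low, Premium).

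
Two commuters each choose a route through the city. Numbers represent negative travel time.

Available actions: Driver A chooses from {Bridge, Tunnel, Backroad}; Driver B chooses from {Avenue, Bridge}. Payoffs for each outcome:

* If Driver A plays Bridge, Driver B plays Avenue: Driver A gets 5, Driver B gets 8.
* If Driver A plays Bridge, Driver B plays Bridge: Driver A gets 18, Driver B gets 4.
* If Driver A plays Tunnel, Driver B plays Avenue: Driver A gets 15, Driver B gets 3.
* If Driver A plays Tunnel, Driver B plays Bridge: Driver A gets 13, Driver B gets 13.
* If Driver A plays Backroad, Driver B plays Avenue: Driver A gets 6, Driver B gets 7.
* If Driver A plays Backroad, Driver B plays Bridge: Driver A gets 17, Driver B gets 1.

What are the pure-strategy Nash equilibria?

No pure-strategy Nash equilibrium.

For each strategy profile, look for a profitable unilateral deviation.
(Bridge, Avenue): Driver A can switch to Tunnel (5 → 15). Not NE.
(Bridge, Bridge): Driver B can switch to Avenue (4 → 8). Not NE.
(Tunnel, Avenue): Driver B can switch to Bridge (3 → 13). Not NE.
(Tunnel, Bridge): Driver A can switch to Bridge (13 → 18). Not NE.
(Backroad, Avenue): Driver A can switch to Tunnel (6 → 15). Not NE.
(Backroad, Bridge): Driver A can switch to Bridge (17 → 18). Not NE.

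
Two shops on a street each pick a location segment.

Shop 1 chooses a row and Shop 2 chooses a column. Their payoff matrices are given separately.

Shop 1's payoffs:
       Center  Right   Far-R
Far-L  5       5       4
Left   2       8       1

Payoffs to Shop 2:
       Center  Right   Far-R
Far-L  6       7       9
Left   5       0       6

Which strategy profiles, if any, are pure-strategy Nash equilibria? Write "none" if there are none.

(Far-L, Center): Shop 2 can switch to Right (6 → 7). Not NE.
(Far-L, Right): Shop 1 can switch to Left (5 → 8). Not NE.
(Far-L, Far-R): Shop 1 gets 4, best alternative 1; Shop 2 gets 9, best alternative 7. No profitable deviation — NE.
(Left, Center): Shop 1 can switch to Far-L (2 → 5). Not NE.
(Left, Right): Shop 2 can switch to Center (0 → 5). Not NE.
(Left, Far-R): Shop 1 can switch to Far-L (1 → 4). Not NE.

(Far-L, Far-R)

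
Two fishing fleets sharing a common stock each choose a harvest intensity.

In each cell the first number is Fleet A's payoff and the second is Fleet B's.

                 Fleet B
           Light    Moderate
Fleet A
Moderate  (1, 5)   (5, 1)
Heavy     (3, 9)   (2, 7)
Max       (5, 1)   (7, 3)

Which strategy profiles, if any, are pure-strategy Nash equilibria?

(Moderate, Light): Fleet A can switch to Heavy (1 → 3). Not NE.
(Moderate, Moderate): Fleet A can switch to Max (5 → 7). Not NE.
(Heavy, Light): Fleet A can switch to Max (3 → 5). Not NE.
(Heavy, Moderate): Fleet A can switch to Moderate (2 → 5). Not NE.
(Max, Light): Fleet B can switch to Moderate (1 → 3). Not NE.
(Max, Moderate): Fleet A gets 7, best alternative 5; Fleet B gets 3, best alternative 1. No profitable deviation — NE.

(Max, Moderate)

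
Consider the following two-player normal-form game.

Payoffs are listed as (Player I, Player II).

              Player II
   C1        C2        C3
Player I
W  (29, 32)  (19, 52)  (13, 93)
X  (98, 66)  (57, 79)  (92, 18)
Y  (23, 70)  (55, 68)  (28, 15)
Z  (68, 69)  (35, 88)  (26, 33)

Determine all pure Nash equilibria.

(W, C1): Player I can switch to X (29 → 98). Not NE.
(W, C2): Player I can switch to X (19 → 57). Not NE.
(W, C3): Player I can switch to X (13 → 92). Not NE.
(X, C1): Player II can switch to C2 (66 → 79). Not NE.
(X, C2): Player I gets 57, best alternative 55; Player II gets 79, best alternative 66. No profitable deviation — NE.
(X, C3): Player II can switch to C1 (18 → 66). Not NE.
(Y, C1): Player I can switch to W (23 → 29). Not NE.
(Y, C2): Player I can switch to X (55 → 57). Not NE.
(Y, C3): Player I can switch to X (28 → 92). Not NE.
(The remaining 3 profiles each have a profitable deviation by the same check.)

Pure NE: (X, C2)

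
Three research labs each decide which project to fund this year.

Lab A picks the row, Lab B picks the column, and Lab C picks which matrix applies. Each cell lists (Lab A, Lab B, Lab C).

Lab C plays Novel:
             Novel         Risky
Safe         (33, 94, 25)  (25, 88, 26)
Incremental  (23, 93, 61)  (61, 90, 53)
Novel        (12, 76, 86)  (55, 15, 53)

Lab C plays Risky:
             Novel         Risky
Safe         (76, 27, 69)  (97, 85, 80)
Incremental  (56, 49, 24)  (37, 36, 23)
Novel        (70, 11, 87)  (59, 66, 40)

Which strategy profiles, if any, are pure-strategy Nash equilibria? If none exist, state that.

Pure NE: (Safe, Risky, Risky)

Lab A against (Novel, Novel): payoffs 33, 23, 12 → best response Safe.
Lab A against (Novel, Risky): payoffs 76, 56, 70 → best response Safe.
Lab A against (Risky, Novel): payoffs 25, 61, 55 → best response Incremental.
Lab A against (Risky, Risky): payoffs 97, 37, 59 → best response Safe.
Lab B against (Safe, Novel): payoffs 94, 88 → best response Novel.
Lab B against (Safe, Risky): payoffs 27, 85 → best response Risky.
Lab B against (Incremental, Novel): payoffs 93, 90 → best response Novel.
Lab B against (Incremental, Risky): payoffs 49, 36 → best response Novel.
Lab B against (Novel, Novel): payoffs 76, 15 → best response Novel.
Lab B against (Novel, Risky): payoffs 11, 66 → best response Risky.
Lab C against (Safe, Novel): payoffs 25, 69 → best response Risky.
Lab C against (Safe, Risky): payoffs 26, 80 → best response Risky.
Lab C against (Incremental, Novel): payoffs 61, 24 → best response Novel.
Lab C against (Incremental, Risky): payoffs 53, 23 → best response Novel.
Lab C against (Novel, Novel): payoffs 86, 87 → best response Risky.
Lab C against (Novel, Risky): payoffs 53, 40 → best response Novel.
Mutual best responses: (Safe, Risky, Risky).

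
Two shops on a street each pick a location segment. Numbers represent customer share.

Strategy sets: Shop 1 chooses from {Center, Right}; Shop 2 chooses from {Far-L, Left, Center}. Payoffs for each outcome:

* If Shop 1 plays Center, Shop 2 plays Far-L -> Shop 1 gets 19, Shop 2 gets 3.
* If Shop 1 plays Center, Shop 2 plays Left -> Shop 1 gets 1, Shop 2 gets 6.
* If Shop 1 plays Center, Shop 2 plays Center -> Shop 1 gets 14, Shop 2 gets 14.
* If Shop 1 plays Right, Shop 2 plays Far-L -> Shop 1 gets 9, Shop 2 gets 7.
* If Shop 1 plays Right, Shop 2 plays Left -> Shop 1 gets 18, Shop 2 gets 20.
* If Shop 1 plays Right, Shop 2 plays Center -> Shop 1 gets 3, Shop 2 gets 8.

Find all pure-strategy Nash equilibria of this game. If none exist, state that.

For each strategy profile, look for a profitable unilateral deviation.
(Center, Far-L): Shop 2 can switch to Left (3 → 6). Not NE.
(Center, Left): Shop 1 can switch to Right (1 → 18). Not NE.
(Center, Center): Shop 1 gets 14, best alternative 3; Shop 2 gets 14, best alternative 6. No profitable deviation — NE.
(Right, Far-L): Shop 1 can switch to Center (9 → 19). Not NE.
(Right, Left): Shop 1 gets 18, best alternative 1; Shop 2 gets 20, best alternative 8. No profitable deviation — NE.
(Right, Center): Shop 1 can switch to Center (3 → 14). Not NE.

The pure Nash equilibria are (Center, Center); (Right, Left).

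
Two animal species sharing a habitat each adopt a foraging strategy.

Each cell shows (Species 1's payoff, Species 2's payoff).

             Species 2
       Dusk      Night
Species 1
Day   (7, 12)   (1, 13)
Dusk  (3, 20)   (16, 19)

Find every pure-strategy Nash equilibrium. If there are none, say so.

(Day, Dusk): Species 2 can switch to Night (12 → 13). Not NE.
(Day, Night): Species 1 can switch to Dusk (1 → 16). Not NE.
(Dusk, Dusk): Species 1 can switch to Day (3 → 7). Not NE.
(Dusk, Night): Species 2 can switch to Dusk (19 → 20). Not NE.

This game has no pure Nash equilibrium.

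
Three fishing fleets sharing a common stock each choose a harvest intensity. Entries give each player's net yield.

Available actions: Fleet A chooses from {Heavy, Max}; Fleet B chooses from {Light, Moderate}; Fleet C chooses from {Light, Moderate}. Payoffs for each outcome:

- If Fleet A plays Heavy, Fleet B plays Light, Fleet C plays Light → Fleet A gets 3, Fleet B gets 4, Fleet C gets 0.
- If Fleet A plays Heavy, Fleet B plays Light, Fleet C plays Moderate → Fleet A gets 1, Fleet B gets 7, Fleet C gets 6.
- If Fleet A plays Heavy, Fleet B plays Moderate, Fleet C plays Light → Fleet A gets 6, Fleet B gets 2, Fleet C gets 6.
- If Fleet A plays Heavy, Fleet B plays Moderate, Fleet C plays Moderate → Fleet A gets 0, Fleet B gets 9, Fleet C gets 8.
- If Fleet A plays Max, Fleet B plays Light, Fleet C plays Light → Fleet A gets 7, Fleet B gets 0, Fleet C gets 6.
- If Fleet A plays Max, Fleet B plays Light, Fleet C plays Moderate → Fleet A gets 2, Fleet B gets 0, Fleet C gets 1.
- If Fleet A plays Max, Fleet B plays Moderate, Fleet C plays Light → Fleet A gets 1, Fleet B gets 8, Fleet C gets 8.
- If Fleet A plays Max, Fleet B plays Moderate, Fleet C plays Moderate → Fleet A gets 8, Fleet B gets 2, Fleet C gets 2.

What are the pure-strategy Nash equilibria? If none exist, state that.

This game has no pure Nash equilibrium.

Fleet A against (Light, Light): payoffs 3, 7 → best response Max.
Fleet A against (Light, Moderate): payoffs 1, 2 → best response Max.
Fleet A against (Moderate, Light): payoffs 6, 1 → best response Heavy.
Fleet A against (Moderate, Moderate): payoffs 0, 8 → best response Max.
Fleet B against (Heavy, Light): payoffs 4, 2 → best response Light.
Fleet B against (Heavy, Moderate): payoffs 7, 9 → best response Moderate.
Fleet B against (Max, Light): payoffs 0, 8 → best response Moderate.
Fleet B against (Max, Moderate): payoffs 0, 2 → best response Moderate.
Fleet C against (Heavy, Light): payoffs 0, 6 → best response Moderate.
Fleet C against (Heavy, Moderate): payoffs 6, 8 → best response Moderate.
Fleet C against (Max, Light): payoffs 6, 1 → best response Light.
Fleet C against (Max, Moderate): payoffs 8, 2 → best response Light.
No profile is a mutual best response for all players.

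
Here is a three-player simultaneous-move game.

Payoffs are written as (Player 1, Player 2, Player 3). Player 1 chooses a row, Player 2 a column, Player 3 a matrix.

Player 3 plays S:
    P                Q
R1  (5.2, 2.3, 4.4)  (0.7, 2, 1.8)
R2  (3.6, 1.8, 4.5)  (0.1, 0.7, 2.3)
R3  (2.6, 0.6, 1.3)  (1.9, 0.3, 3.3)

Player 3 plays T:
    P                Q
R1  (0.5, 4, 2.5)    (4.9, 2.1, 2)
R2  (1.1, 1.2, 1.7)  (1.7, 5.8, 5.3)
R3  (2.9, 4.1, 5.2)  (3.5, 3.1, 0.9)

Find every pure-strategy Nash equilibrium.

Mark each player's best response to every combination of opponents' strategies; a profile where every player is best-responding is a pure Nash equilibrium.
Player 1 against (P, S): payoffs 5.2, 3.6, 2.6 → best response R1.
Player 1 against (P, T): payoffs 0.5, 1.1, 2.9 → best response R3.
Player 1 against (Q, S): payoffs 0.7, 0.1, 1.9 → best response R3.
Player 1 against (Q, T): payoffs 4.9, 1.7, 3.5 → best response R1.
Player 2 against (R1, S): payoffs 2.3, 2 → best response P.
Player 2 against (R1, T): payoffs 4, 2.1 → best response P.
Player 2 against (R2, S): payoffs 1.8, 0.7 → best response P.
Player 2 against (R2, T): payoffs 1.2, 5.8 → best response Q.
Player 2 against (R3, S): payoffs 0.6, 0.3 → best response P.
Player 2 against (R3, T): payoffs 4.1, 3.1 → best response P.
Player 3 against (R1, P): payoffs 4.4, 2.5 → best response S.
Player 3 against (R1, Q): payoffs 1.8, 2 → best response T.
Player 3 against (R2, P): payoffs 4.5, 1.7 → best response S.
Player 3 against (R2, Q): payoffs 2.3, 5.3 → best response T.
Player 3 against (R3, P): payoffs 1.3, 5.2 → best response T.
Player 3 against (R3, Q): payoffs 3.3, 0.9 → best response S.
Mutual best responses: (R1, P, S); (R3, P, T).

The pure Nash equilibria are (R1, P, S) and (R3, P, T).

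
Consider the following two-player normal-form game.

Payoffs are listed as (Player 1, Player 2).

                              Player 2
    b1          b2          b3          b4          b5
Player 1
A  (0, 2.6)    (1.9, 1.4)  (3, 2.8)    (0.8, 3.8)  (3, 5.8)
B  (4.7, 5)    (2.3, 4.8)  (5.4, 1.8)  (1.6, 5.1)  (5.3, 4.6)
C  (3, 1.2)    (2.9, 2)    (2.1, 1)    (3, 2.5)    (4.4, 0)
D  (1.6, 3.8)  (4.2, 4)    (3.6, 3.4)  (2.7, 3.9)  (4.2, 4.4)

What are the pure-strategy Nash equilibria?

(A, b1): Player 1 can switch to B (0 → 4.7). Not NE.
(A, b2): Player 1 can switch to B (1.9 → 2.3). Not NE.
(A, b3): Player 1 can switch to B (3 → 5.4). Not NE.
(A, b4): Player 1 can switch to B (0.8 → 1.6). Not NE.
(A, b5): Player 1 can switch to B (3 → 5.3). Not NE.
(B, b1): Player 2 can switch to b4 (5 → 5.1). Not NE.
(B, b2): Player 1 can switch to C (2.3 → 2.9). Not NE.
(B, b3): Player 2 can switch to b1 (1.8 → 5). Not NE.
(B, b4): Player 1 can switch to C (1.6 → 3). Not NE.
(B, b5): Player 2 can switch to b1 (4.6 → 5). Not NE.
(C, b4): Player 1 gets 3, best alternative 2.7; Player 2 gets 2.5, best alternative 2. No profitable deviation — NE.
(The remaining 9 profiles each have a profitable deviation by the same check.)

(C, b4)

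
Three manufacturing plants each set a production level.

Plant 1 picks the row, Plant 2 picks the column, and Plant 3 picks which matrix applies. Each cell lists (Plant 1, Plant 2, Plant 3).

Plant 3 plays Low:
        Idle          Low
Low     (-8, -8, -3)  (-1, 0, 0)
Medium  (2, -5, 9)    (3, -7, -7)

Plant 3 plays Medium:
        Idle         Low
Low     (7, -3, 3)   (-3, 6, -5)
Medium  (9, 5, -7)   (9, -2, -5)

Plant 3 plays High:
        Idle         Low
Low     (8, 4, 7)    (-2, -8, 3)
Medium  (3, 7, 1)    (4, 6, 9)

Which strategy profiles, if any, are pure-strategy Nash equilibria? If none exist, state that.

(Low, Idle, Low): Plant 1 can switch to Medium (-8 → 2). Not NE.
(Low, Idle, Medium): Plant 1 can switch to Medium (7 → 9). Not NE.
(Low, Idle, High): Plant 1 gets 8, best alternative 3; Plant 2 gets 4, best alternative -8; Plant 3 gets 7, best alternative 3. No profitable deviation — NE.
(Low, Low, Low): Plant 1 can switch to Medium (-1 → 3). Not NE.
(Low, Low, Medium): Plant 1 can switch to Medium (-3 → 9). Not NE.
(Low, Low, High): Plant 1 can switch to Medium (-2 → 4). Not NE.
(Medium, Idle, Low): Plant 1 gets 2, best alternative -8; Plant 2 gets -5, best alternative -7; Plant 3 gets 9, best alternative 1. No profitable deviation — NE.
(Medium, Idle, Medium): Plant 3 can switch to Low (-7 → 9). Not NE.
(Medium, Idle, High): Plant 1 can switch to Low (3 → 8). Not NE.
(Medium, Low, Low): Plant 2 can switch to Idle (-7 → -5). Not NE.
(Medium, Low, Medium): Plant 2 can switch to Idle (-2 → 5). Not NE.
(Medium, Low, High): Plant 2 can switch to Idle (6 → 7). Not NE.

(Low, Idle, High); (Medium, Idle, Low)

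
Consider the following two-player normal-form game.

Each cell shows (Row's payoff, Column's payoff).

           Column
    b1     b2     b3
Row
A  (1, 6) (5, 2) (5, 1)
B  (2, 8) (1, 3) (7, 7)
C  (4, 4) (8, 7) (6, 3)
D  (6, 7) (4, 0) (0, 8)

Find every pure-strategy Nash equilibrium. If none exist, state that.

Check each profile: it is a Nash equilibrium iff no player can strictly gain by switching unilaterally.
(A, b1): Row can switch to B (1 → 2). Not NE.
(A, b2): Row can switch to C (5 → 8). Not NE.
(A, b3): Row can switch to B (5 → 7). Not NE.
(B, b1): Row can switch to C (2 → 4). Not NE.
(B, b2): Row can switch to A (1 → 5). Not NE.
(B, b3): Column can switch to b1 (7 → 8). Not NE.
(C, b1): Row can switch to D (4 → 6). Not NE.
(C, b2): Row gets 8, best alternative 5; Column gets 7, best alternative 4. No profitable deviation — NE.
(C, b3): Row can switch to B (6 → 7). Not NE.
(The remaining 3 profiles each have a profitable deviation by the same check.)

The unique pure-strategy Nash equilibrium is (C, b2).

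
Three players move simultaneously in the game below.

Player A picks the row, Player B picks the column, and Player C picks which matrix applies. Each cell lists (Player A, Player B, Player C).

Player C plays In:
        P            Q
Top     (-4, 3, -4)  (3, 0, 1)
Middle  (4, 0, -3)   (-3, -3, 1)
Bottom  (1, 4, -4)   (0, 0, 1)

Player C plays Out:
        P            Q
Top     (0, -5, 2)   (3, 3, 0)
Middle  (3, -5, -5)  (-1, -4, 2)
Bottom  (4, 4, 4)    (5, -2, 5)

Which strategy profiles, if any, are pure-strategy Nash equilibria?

(Top, P, In): Player A can switch to Middle (-4 → 4). Not NE.
(Top, P, Out): Player A can switch to Middle (0 → 3). Not NE.
(Top, Q, In): Player B can switch to P (0 → 3). Not NE.
(Top, Q, Out): Player A can switch to Bottom (3 → 5). Not NE.
(Middle, P, In): Player A gets 4, best alternative 1; Player B gets 0, best alternative -3; Player C gets -3, best alternative -5. No profitable deviation — NE.
(Middle, P, Out): Player A can switch to Bottom (3 → 4). Not NE.
(Middle, Q, In): Player A can switch to Top (-3 → 3). Not NE.
(Bottom, P, Out): Player A gets 4, best alternative 3; Player B gets 4, best alternative -2; Player C gets 4, best alternative -4. No profitable deviation — NE.
(The remaining 4 profiles each have a profitable deviation by the same check.)

Pure-strategy Nash equilibria: (Middle, P, In); (Bottom, P, Out)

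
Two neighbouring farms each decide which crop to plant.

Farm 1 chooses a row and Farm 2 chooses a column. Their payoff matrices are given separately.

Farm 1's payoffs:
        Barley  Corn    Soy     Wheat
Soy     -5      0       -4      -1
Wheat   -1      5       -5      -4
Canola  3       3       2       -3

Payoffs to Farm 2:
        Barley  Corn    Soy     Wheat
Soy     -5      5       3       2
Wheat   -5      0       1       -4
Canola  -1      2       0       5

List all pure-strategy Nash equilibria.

There is no pure-strategy Nash equilibrium.

(Soy, Barley): Farm 1 can switch to Wheat (-5 → -1). Not NE.
(Soy, Corn): Farm 1 can switch to Wheat (0 → 5). Not NE.
(Soy, Soy): Farm 1 can switch to Canola (-4 → 2). Not NE.
(Soy, Wheat): Farm 2 can switch to Corn (2 → 5). Not NE.
(Wheat, Barley): Farm 1 can switch to Canola (-1 → 3). Not NE.
(Wheat, Corn): Farm 2 can switch to Soy (0 → 1). Not NE.
(Wheat, Soy): Farm 1 can switch to Soy (-5 → -4). Not NE.
(Wheat, Wheat): Farm 1 can switch to Soy (-4 → -1). Not NE.
(The remaining 4 profiles each have a profitable deviation by the same check.)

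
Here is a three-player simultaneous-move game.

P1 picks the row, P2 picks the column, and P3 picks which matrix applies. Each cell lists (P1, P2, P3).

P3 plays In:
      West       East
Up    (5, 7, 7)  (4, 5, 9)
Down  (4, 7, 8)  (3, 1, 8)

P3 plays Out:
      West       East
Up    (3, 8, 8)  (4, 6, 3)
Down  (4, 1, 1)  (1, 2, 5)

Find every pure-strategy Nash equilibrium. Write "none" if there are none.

(Up, West, In): P3 can switch to Out (7 → 8). Not NE.
(Up, West, Out): P1 can switch to Down (3 → 4). Not NE.
(Up, East, In): P2 can switch to West (5 → 7). Not NE.
(Up, East, Out): P2 can switch to West (6 → 8). Not NE.
(Down, West, In): P1 can switch to Up (4 → 5). Not NE.
(Down, West, Out): P2 can switch to East (1 → 2). Not NE.
(Down, East, In): P1 can switch to Up (3 → 4). Not NE.
(Down, East, Out): P1 can switch to Up (1 → 4). Not NE.

There is no pure-strategy Nash equilibrium.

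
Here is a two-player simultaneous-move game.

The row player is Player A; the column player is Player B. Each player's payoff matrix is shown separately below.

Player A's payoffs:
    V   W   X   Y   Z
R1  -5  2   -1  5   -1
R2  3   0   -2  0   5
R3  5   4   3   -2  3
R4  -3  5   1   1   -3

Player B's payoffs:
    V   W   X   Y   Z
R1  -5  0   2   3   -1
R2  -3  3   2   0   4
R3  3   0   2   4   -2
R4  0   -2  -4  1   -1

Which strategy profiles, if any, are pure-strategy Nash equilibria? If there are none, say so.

The pure Nash equilibria are (R1, Y); (R2, Z).

Player A against V: payoffs -5, 3, 5, -3 → best response R3.
Player A against W: payoffs 2, 0, 4, 5 → best response R4.
Player A against X: payoffs -1, -2, 3, 1 → best response R3.
Player A against Y: payoffs 5, 0, -2, 1 → best response R1.
Player A against Z: payoffs -1, 5, 3, -3 → best response R2.
Player B against R1: payoffs -5, 0, 2, 3, -1 → best response Y.
Player B against R2: payoffs -3, 3, 2, 0, 4 → best response Z.
Player B against R3: payoffs 3, 0, 2, 4, -2 → best response Y.
Player B against R4: payoffs 0, -2, -4, 1, -1 → best response Y.
Mutual best responses: (R1, Y); (R2, Z).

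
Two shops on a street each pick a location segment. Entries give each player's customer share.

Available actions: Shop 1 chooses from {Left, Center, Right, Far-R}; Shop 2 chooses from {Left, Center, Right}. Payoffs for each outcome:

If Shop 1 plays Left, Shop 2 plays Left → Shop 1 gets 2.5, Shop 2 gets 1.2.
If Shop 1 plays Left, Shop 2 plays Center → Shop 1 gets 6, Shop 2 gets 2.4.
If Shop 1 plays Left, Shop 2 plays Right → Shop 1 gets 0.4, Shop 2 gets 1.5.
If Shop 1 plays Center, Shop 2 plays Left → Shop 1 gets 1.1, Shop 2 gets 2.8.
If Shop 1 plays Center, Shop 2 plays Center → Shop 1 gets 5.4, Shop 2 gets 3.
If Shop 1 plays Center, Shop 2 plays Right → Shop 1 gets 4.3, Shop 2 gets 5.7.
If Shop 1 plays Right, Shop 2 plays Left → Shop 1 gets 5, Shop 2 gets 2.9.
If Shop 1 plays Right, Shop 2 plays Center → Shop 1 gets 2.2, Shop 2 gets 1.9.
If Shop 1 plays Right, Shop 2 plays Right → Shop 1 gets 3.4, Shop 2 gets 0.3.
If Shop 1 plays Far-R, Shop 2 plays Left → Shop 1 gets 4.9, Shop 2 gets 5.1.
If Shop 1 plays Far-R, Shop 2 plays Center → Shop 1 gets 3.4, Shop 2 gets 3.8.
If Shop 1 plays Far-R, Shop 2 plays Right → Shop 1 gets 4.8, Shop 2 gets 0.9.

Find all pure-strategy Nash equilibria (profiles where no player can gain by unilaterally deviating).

Pure-strategy Nash equilibria: (Left, Center); (Right, Left)

Shop 1 against Left: payoffs 2.5, 1.1, 5, 4.9 → best response Right.
Shop 1 against Center: payoffs 6, 5.4, 2.2, 3.4 → best response Left.
Shop 1 against Right: payoffs 0.4, 4.3, 3.4, 4.8 → best response Far-R.
Shop 2 against Left: payoffs 1.2, 2.4, 1.5 → best response Center.
Shop 2 against Center: payoffs 2.8, 3, 5.7 → best response Right.
Shop 2 against Right: payoffs 2.9, 1.9, 0.3 → best response Left.
Shop 2 against Far-R: payoffs 5.1, 3.8, 0.9 → best response Left.
Mutual best responses: (Left, Center); (Right, Left).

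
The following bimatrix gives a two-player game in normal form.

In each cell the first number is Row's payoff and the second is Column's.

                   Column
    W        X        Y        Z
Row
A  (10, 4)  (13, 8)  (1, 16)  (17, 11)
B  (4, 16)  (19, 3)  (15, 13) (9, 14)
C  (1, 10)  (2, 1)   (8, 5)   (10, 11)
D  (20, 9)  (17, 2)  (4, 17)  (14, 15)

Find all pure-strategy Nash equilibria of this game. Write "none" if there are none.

No pure-strategy Nash equilibrium.

Mark each player's best response to every combination of opponents' strategies; a profile where every player is best-responding is a pure Nash equilibrium.
Row against W: payoffs 10, 4, 1, 20 → best response D.
Row against X: payoffs 13, 19, 2, 17 → best response B.
Row against Y: payoffs 1, 15, 8, 4 → best response B.
Row against Z: payoffs 17, 9, 10, 14 → best response A.
Column against A: payoffs 4, 8, 16, 11 → best response Y.
Column against B: payoffs 16, 3, 13, 14 → best response W.
Column against C: payoffs 10, 1, 5, 11 → best response Z.
Column against D: payoffs 9, 2, 17, 15 → best response Y.
No profile is a mutual best response for all players.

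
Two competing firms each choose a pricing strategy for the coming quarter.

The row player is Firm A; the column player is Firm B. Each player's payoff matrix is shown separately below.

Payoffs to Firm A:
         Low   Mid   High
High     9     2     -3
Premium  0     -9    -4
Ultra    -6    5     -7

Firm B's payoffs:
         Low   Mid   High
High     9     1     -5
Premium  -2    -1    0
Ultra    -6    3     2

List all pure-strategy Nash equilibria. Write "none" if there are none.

For each player, find the best response to each opponent profile; mutual best responses are the pure NE.
Firm A against Low: payoffs 9, 0, -6 → best response High.
Firm A against Mid: payoffs 2, -9, 5 → best response Ultra.
Firm A against High: payoffs -3, -4, -7 → best response High.
Firm B against High: payoffs 9, 1, -5 → best response Low.
Firm B against Premium: payoffs -2, -1, 0 → best response High.
Firm B against Ultra: payoffs -6, 3, 2 → best response Mid.
Mutual best responses: (High, Low); (Ultra, Mid).

The pure Nash equilibria are (High, Low); (Ultra, Mid).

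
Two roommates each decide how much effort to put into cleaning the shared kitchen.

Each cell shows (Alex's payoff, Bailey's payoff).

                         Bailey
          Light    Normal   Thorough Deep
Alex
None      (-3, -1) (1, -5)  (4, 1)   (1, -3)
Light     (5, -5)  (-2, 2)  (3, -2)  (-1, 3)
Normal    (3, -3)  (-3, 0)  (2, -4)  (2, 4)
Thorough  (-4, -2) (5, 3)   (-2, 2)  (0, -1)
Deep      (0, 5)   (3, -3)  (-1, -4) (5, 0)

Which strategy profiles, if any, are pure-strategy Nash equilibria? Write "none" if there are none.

The pure Nash equilibria are (None, Thorough) and (Thorough, Normal).

Alex against Light: payoffs -3, 5, 3, -4, 0 → best response Light.
Alex against Normal: payoffs 1, -2, -3, 5, 3 → best response Thorough.
Alex against Thorough: payoffs 4, 3, 2, -2, -1 → best response None.
Alex against Deep: payoffs 1, -1, 2, 0, 5 → best response Deep.
Bailey against None: payoffs -1, -5, 1, -3 → best response Thorough.
Bailey against Light: payoffs -5, 2, -2, 3 → best response Deep.
Bailey against Normal: payoffs -3, 0, -4, 4 → best response Deep.
Bailey against Thorough: payoffs -2, 3, 2, -1 → best response Normal.
Bailey against Deep: payoffs 5, -3, -4, 0 → best response Light.
Mutual best responses: (None, Thorough); (Thorough, Normal).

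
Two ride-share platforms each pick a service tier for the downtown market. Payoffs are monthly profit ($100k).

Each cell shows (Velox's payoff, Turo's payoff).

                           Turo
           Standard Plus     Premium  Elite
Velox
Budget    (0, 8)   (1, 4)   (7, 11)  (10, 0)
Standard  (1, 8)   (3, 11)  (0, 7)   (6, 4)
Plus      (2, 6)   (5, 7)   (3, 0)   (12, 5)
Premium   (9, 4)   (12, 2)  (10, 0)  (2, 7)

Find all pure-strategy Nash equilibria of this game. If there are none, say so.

There is no pure-strategy Nash equilibrium.

Mark each player's best response to every combination of opponents' strategies; a profile where every player is best-responding is a pure Nash equilibrium.
Velox against Standard: payoffs 0, 1, 2, 9 → best response Premium.
Velox against Plus: payoffs 1, 3, 5, 12 → best response Premium.
Velox against Premium: payoffs 7, 0, 3, 10 → best response Premium.
Velox against Elite: payoffs 10, 6, 12, 2 → best response Plus.
Turo against Budget: payoffs 8, 4, 11, 0 → best response Premium.
Turo against Standard: payoffs 8, 11, 7, 4 → best response Plus.
Turo against Plus: payoffs 6, 7, 0, 5 → best response Plus.
Turo against Premium: payoffs 4, 2, 0, 7 → best response Elite.
No profile is a mutual best response for all players.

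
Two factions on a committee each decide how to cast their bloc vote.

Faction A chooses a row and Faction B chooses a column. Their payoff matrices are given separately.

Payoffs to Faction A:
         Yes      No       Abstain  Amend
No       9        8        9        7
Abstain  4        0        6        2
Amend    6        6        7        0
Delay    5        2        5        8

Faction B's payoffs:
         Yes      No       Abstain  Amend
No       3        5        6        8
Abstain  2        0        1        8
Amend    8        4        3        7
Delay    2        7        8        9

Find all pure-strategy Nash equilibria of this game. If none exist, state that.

The unique pure-strategy Nash equilibrium is (Delay, Amend).

Faction A against Yes: payoffs 9, 4, 6, 5 → best response No.
Faction A against No: payoffs 8, 0, 6, 2 → best response No.
Faction A against Abstain: payoffs 9, 6, 7, 5 → best response No.
Faction A against Amend: payoffs 7, 2, 0, 8 → best response Delay.
Faction B against No: payoffs 3, 5, 6, 8 → best response Amend.
Faction B against Abstain: payoffs 2, 0, 1, 8 → best response Amend.
Faction B against Amend: payoffs 8, 4, 3, 7 → best response Yes.
Faction B against Delay: payoffs 2, 7, 8, 9 → best response Amend.
Mutual best responses: (Delay, Amend).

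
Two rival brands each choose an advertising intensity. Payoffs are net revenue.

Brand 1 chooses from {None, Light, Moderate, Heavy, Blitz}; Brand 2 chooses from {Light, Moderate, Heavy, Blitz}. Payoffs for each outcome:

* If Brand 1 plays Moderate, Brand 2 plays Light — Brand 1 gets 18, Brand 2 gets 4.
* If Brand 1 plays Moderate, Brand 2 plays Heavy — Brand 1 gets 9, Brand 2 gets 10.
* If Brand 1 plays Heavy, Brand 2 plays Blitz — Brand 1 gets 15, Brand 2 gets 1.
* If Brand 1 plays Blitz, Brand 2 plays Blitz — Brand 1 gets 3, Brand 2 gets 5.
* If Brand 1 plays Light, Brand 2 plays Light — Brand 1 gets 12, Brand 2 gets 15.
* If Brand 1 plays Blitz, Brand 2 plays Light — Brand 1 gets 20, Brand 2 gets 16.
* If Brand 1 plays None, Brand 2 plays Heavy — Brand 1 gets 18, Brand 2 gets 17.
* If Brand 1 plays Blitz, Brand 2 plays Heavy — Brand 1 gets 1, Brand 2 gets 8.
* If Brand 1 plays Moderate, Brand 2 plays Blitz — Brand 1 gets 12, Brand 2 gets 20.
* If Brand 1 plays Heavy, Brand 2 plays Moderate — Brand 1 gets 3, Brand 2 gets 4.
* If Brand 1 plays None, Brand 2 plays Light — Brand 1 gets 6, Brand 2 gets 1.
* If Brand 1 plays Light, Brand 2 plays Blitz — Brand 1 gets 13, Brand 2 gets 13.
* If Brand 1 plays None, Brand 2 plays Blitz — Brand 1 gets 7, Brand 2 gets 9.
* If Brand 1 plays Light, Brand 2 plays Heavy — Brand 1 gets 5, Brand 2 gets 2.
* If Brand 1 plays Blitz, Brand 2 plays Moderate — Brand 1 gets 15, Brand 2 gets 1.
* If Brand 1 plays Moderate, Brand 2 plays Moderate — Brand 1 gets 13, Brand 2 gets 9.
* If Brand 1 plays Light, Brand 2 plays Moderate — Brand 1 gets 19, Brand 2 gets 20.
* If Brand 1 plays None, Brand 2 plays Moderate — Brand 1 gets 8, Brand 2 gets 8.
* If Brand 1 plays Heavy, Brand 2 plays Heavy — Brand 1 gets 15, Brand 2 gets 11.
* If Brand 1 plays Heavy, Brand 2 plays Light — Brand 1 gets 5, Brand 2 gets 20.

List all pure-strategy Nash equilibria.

Check each profile: it is a Nash equilibrium iff no player can strictly gain by switching unilaterally.
(None, Light): Brand 1 can switch to Light (6 → 12). Not NE.
(None, Moderate): Brand 1 can switch to Light (8 → 19). Not NE.
(None, Heavy): Brand 1 gets 18, best alternative 15; Brand 2 gets 17, best alternative 9. No profitable deviation — NE.
(None, Blitz): Brand 1 can switch to Light (7 → 13). Not NE.
(Light, Light): Brand 1 can switch to Moderate (12 → 18). Not NE.
(Light, Moderate): Brand 1 gets 19, best alternative 15; Brand 2 gets 20, best alternative 15. No profitable deviation — NE.
(Light, Heavy): Brand 1 can switch to None (5 → 18). Not NE.
(Light, Blitz): Brand 1 can switch to Heavy (13 → 15). Not NE.
(Moderate, Light): Brand 1 can switch to Blitz (18 → 20). Not NE.
(Moderate, Moderate): Brand 1 can switch to Light (13 → 19). Not NE.
(Moderate, Heavy): Brand 1 can switch to None (9 → 18). Not NE.
(Moderate, Blitz): Brand 1 can switch to Light (12 → 13). Not NE.
(Heavy, Light): Brand 1 can switch to None (5 → 6). Not NE.
(Heavy, Moderate): Brand 1 can switch to None (3 → 8). Not NE.
(Blitz, Light): Brand 1 gets 20, best alternative 18; Brand 2 gets 16, best alternative 8. No profitable deviation — NE.
(The remaining 5 profiles each have a profitable deviation by the same check.)

The pure Nash equilibria are (None, Heavy); (Light, Moderate); (Blitz, Light).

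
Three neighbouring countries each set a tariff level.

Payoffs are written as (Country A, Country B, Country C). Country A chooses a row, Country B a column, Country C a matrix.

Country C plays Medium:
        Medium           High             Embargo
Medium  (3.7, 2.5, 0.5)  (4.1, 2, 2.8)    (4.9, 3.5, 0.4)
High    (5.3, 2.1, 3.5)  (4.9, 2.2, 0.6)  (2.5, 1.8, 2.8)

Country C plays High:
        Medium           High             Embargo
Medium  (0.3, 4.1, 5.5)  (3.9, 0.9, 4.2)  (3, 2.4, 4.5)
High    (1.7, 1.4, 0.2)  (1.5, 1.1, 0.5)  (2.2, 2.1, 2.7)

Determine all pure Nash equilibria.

(High, High, Medium)

For each player, find the best response to each opponent profile; mutual best responses are the pure NE.
Country A against (Medium, Medium): payoffs 3.7, 5.3 → best response High.
Country A against (Medium, High): payoffs 0.3, 1.7 → best response High.
Country A against (High, Medium): payoffs 4.1, 4.9 → best response High.
Country A against (High, High): payoffs 3.9, 1.5 → best response Medium.
Country A against (Embargo, Medium): payoffs 4.9, 2.5 → best response Medium.
Country A against (Embargo, High): payoffs 3, 2.2 → best response Medium.
Country B against (Medium, Medium): payoffs 2.5, 2, 3.5 → best response Embargo.
Country B against (Medium, High): payoffs 4.1, 0.9, 2.4 → best response Medium.
Country B against (High, Medium): payoffs 2.1, 2.2, 1.8 → best response High.
Country B against (High, High): payoffs 1.4, 1.1, 2.1 → best response Embargo.
Country C against (Medium, Medium): payoffs 0.5, 5.5 → best response High.
Country C against (Medium, High): payoffs 2.8, 4.2 → best response High.
Country C against (Medium, Embargo): payoffs 0.4, 4.5 → best response High.
Country C against (High, Medium): payoffs 3.5, 0.2 → best response Medium.
Country C against (High, High): payoffs 0.6, 0.5 → best response Medium.
Country C against (High, Embargo): payoffs 2.8, 2.7 → best response Medium.
Mutual best responses: (High, High, Medium).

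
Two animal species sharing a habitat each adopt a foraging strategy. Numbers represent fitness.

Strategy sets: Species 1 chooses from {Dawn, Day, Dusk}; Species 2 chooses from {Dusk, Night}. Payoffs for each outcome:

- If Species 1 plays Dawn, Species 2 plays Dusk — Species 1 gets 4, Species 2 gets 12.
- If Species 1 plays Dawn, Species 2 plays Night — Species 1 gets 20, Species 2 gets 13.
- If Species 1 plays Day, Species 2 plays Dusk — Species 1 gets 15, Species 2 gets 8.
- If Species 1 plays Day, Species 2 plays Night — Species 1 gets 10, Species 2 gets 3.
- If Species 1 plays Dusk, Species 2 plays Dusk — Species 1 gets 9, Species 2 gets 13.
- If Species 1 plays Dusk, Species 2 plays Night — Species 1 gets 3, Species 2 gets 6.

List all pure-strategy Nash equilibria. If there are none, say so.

The pure Nash equilibria are (Dawn, Night) and (Day, Dusk).

Species 1 against Dusk: payoffs 4, 15, 9 → best response Day.
Species 1 against Night: payoffs 20, 10, 3 → best response Dawn.
Species 2 against Dawn: payoffs 12, 13 → best response Night.
Species 2 against Day: payoffs 8, 3 → best response Dusk.
Species 2 against Dusk: payoffs 13, 6 → best response Dusk.
Mutual best responses: (Dawn, Night); (Day, Dusk).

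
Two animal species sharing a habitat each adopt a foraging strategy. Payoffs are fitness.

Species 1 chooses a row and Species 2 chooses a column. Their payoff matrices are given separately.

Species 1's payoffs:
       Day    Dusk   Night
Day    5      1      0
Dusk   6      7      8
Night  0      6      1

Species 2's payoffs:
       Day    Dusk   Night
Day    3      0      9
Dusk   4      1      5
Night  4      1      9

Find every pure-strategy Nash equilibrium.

Pure NE: (Dusk, Night)

For each player, find the best response to each opponent profile; mutual best responses are the pure NE.
Species 1 against Day: payoffs 5, 6, 0 → best response Dusk.
Species 1 against Dusk: payoffs 1, 7, 6 → best response Dusk.
Species 1 against Night: payoffs 0, 8, 1 → best response Dusk.
Species 2 against Day: payoffs 3, 0, 9 → best response Night.
Species 2 against Dusk: payoffs 4, 1, 5 → best response Night.
Species 2 against Night: payoffs 4, 1, 9 → best response Night.
Mutual best responses: (Dusk, Night).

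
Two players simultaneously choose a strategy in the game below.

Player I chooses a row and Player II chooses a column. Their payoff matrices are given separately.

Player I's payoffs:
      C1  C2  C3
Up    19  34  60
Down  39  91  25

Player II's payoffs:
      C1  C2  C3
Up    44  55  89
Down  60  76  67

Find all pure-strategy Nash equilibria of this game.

Mark each player's best response to every combination of opponents' strategies; a profile where every player is best-responding is a pure Nash equilibrium.
Player I against C1: payoffs 19, 39 → best response Down.
Player I against C2: payoffs 34, 91 → best response Down.
Player I against C3: payoffs 60, 25 → best response Up.
Player II against Up: payoffs 44, 55, 89 → best response C3.
Player II against Down: payoffs 60, 76, 67 → best response C2.
Mutual best responses: (Up, C3); (Down, C2).

(Up, C3) and (Down, C2)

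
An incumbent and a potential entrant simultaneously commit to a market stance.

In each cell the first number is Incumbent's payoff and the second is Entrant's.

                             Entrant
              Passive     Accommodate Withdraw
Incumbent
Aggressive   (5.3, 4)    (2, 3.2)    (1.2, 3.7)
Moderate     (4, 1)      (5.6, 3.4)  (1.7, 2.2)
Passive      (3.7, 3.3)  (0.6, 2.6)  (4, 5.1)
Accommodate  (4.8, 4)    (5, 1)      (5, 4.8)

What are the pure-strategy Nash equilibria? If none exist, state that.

(Aggressive, Passive): Incumbent gets 5.3, best alternative 4.8; Entrant gets 4, best alternative 3.7. No profitable deviation — NE.
(Aggressive, Accommodate): Incumbent can switch to Moderate (2 → 5.6). Not NE.
(Aggressive, Withdraw): Incumbent can switch to Moderate (1.2 → 1.7). Not NE.
(Moderate, Passive): Incumbent can switch to Aggressive (4 → 5.3). Not NE.
(Moderate, Accommodate): Incumbent gets 5.6, best alternative 5; Entrant gets 3.4, best alternative 2.2. No profitable deviation — NE.
(Moderate, Withdraw): Incumbent can switch to Passive (1.7 → 4). Not NE.
(Passive, Passive): Incumbent can switch to Aggressive (3.7 → 5.3). Not NE.
(Passive, Accommodate): Incumbent can switch to Aggressive (0.6 → 2). Not NE.
(Passive, Withdraw): Incumbent can switch to Accommodate (4 → 5). Not NE.
(Accommodate, Passive): Incumbent can switch to Aggressive (4.8 → 5.3). Not NE.
(Accommodate, Accommodate): Incumbent can switch to Moderate (5 → 5.6). Not NE.
(Accommodate, Withdraw): Incumbent gets 5, best alternative 4; Entrant gets 4.8, best alternative 4. No profitable deviation — NE.

Pure-strategy Nash equilibria: (Aggressive, Passive) and (Moderate, Accommodate) and (Accommodate, Withdraw)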